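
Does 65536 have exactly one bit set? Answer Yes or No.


0b10000000000000000. Only one bit set => Yes

Yes


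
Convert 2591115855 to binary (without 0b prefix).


2591115855 = 10011010011100010100101001001111 in binary

10011010011100010100101001001111


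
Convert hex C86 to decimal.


C86 hex = 3206 decimal

3206


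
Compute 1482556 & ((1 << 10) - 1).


1482556 & 1023 = 828

828


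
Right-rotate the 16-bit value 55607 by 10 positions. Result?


Rotate 0b1101100100110111 right by 10 (16-bit) = 0b100110111110110 = 19958

19958


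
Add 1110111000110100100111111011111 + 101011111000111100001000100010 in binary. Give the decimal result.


1110111000110100100111111011111 + 101011111000111100001000100010 = 10100010111111100001001000000001 = 2734559745

2734559745


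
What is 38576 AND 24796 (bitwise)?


0b1001011010110000 & 0b110000011011100 = 0b10010000 = 144

144


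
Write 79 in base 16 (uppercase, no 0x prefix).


79 = 4F hex

4F


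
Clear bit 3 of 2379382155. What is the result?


2379382155 & ~(1 << 3) = 2379382147

2379382147


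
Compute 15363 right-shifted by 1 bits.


0b11110000000011 >> 1 = 0b1111000000001 = 7681

7681


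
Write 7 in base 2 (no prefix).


7 = 111 in binary

111


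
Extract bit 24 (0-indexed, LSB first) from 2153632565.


0b10000000010111011101001100110101, position 24 = 0

0


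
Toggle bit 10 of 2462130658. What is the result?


2462130658 ^ (1 << 10) = 2462130658 ^ 1024 = 2462131682

2462131682


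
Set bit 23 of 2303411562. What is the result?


2303411562 | (1 << 23) = 2303411562 | 8388608 = 2311800170

2311800170


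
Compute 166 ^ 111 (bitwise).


0b10100110 ^ 0b1101111 = 0b11001001 = 201

201


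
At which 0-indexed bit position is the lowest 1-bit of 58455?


0b1110010001010111. Lowest set bit at position 0

0


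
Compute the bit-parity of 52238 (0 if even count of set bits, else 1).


0b1100110000001110 has 7 ones => parity 1

1


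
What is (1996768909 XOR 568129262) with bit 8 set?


Step 1: 1996768909 ^ 568129262 = 1457041507
Step 2: 1457041507 | (1 << 8) = 1457041507 | 256 = 1457041763

1457041763


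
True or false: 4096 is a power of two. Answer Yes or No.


0b1000000000000. Only one bit set => Yes

Yes


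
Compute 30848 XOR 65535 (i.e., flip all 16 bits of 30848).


30848 ^ 65535 = 34687

34687


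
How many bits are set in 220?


0b11011100 has 5 set bits

5


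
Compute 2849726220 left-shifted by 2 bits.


0b10101001110110110101111100001100 << 2 = 0b1010100111011011010111110000110000 = 11398904880

11398904880


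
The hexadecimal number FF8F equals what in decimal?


FF8F hex = 65423 decimal

65423


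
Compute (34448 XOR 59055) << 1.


Step 1: 34448 ^ 59055 = 24639
Step 2: 24639 << 1 = 49278

49278


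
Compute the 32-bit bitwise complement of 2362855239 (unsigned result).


~0b10001100110101100100111101000111 = 0b1110011001010011011000010111000 = 1932112056 (32-bit unsigned)

1932112056


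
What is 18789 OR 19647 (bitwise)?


0b100100101100101 | 0b100110010111111 = 0b100110111111111 = 19967

19967


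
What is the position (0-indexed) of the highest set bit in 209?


0b11010001. Highest set bit at position 7

7


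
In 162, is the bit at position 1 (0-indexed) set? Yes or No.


0b10100010, bit 1 = 1. Yes

Yes


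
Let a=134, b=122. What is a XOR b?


134 ^ 122 = 252

252


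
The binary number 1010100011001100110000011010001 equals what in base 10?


1010100011001100110000011010001 in decimal = 1415995601

1415995601


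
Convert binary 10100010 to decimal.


10100010 in decimal = 162

162


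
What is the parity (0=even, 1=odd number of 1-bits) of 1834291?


0b110111111110100110011 has 15 ones => parity 1

1


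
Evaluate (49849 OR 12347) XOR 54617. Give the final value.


Step 1: 49849 | 12347 = 62139
Step 2: 62139 ^ 54617 = 10210

10210


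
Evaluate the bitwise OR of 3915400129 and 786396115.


0b11101001011000000100001111000001 | 0b101110110111110111001111010011 = 0b11101111111111110111001111010011 = 4026495955

4026495955


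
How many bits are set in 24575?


0b101111111111111 has 14 set bits

14


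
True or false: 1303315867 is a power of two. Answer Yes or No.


0b1001101101011110000010110011011. Multiple bits set => No

No


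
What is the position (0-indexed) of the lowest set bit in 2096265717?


0b1111100111100100111100111110101. Lowest set bit at position 0

0


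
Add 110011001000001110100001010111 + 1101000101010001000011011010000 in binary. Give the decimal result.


110011001000001110100001010111 + 1101000101010001000011011010000 = 10011011110010010110111100100111 = 2613669671

2613669671


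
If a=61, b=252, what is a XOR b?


61 ^ 252 = 193

193


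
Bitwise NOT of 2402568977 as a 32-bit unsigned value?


~0b10001111001101000100101100010001 = 0b1110000110010111011010011101110 = 1892398318 (32-bit unsigned)

1892398318


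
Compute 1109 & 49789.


0b10001010101 & 0b1100001001111101 = 0b1010101 = 85

85


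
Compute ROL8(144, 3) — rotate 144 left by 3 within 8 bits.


Rotate 0b10010000 left by 3 (8-bit) = 0b10000100 = 132

132


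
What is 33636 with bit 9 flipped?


33636 ^ (1 << 9) = 33636 ^ 512 = 33124

33124


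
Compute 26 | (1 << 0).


26 | (1 << 0) = 26 | 1 = 27

27


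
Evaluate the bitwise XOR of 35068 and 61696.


0b1000100011111100 ^ 0b1111000100000000 = 0b111100111111100 = 31228

31228


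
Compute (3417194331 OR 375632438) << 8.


Step 1: 3417194331 | 375632438 = 3757031295
Step 2: 3757031295 << 8 = 961800011520

961800011520


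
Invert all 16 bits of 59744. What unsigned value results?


59744 ^ 65535 = 5791

5791


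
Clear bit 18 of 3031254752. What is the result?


3031254752 & ~(1 << 18) = 3030992608

3030992608


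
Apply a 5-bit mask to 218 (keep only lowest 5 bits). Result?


218 & 31 = 26

26


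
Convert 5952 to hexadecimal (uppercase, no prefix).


5952 = 1740 hex

1740


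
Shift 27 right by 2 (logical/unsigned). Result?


0b11011 >> 2 = 0b110 = 6

6


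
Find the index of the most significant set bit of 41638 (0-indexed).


0b1010001010100110. Highest set bit at position 15

15


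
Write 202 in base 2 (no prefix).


202 = 11001010 in binary

11001010


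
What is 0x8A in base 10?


8A hex = 138 decimal

138


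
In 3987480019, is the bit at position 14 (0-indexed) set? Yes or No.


0b11101101101011000001110111010011, bit 14 = 0. No

No


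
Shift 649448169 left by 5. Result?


0b100110101101011100101011101001 << 5 = 0b10011010110101110010101110100100000 = 20782341408

20782341408


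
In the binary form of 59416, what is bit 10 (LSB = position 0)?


0b1110100000011000, position 10 = 0

0


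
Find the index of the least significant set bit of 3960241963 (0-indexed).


0b11101100000011000111111100101011. Lowest set bit at position 0

0


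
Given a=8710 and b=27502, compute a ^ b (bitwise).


8710 ^ 27502 = 18792

18792


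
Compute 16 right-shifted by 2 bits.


0b10000 >> 2 = 0b100 = 4

4


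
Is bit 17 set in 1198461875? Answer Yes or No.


0b1000111011011110001001110110011, bit 17 = 1. Yes

Yes


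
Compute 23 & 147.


0b10111 & 0b10010011 = 0b10011 = 19

19


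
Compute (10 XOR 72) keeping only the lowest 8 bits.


Step 1: 10 ^ 72 = 66
Step 2: 66 & 255 = 66

66


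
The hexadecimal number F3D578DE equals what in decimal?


F3D578DE hex = 4090853598 decimal

4090853598


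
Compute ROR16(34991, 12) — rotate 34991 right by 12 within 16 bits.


Rotate 0b1000100010101111 right by 12 (16-bit) = 0b1000101011111000 = 35576

35576


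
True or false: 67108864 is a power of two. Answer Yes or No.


0b100000000000000000000000000. Only one bit set => Yes

Yes


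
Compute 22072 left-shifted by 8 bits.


0b101011000111000 << 8 = 0b10101100011100000000000 = 5650432

5650432


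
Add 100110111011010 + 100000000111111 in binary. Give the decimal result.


100110111011010 + 100000000111111 = 1000111000011001 = 36377

36377


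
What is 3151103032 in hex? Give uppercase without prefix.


3151103032 = BBD20438 hex

BBD20438


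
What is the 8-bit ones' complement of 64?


64 ^ 255 = 191

191


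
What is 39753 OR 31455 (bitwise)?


0b1001101101001001 | 0b111101011011111 = 0b1111101111011111 = 64479

64479


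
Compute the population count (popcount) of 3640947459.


0b11011001000001000111001100000011 has 13 set bits

13


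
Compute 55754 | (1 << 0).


55754 | (1 << 0) = 55754 | 1 = 55755

55755


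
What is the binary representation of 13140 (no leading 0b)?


13140 = 11001101010100 in binary

11001101010100


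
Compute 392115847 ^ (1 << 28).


392115847 ^ (1 << 28) = 392115847 ^ 268435456 = 123680391

123680391


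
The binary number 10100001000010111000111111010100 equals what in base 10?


10100001000010111000111111010100 in decimal = 2701889492

2701889492


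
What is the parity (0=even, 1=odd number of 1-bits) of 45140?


0b1011000001010100 has 6 ones => parity 0

0


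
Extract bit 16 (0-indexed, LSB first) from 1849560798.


0b1101110001111100000111011011110, position 16 = 0

0


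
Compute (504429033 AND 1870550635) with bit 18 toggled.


Step 1: 504429033 & 1870550635 = 235950185
Step 2: 235950185 ^ (1 << 18) = 235950185 ^ 262144 = 236212329

236212329


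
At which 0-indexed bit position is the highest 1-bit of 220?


0b11011100. Highest set bit at position 7

7


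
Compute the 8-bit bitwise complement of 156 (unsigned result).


~0b10011100 = 0b1100011 = 99 (8-bit unsigned)

99


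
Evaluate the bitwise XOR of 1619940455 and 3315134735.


0b1100000100011100101010001100111 ^ 0b11000101100110001111000100001111 = 0b10100101000101101010010101101000 = 2769724776

2769724776


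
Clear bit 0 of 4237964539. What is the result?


4237964539 & ~(1 << 0) = 4237964538

4237964538


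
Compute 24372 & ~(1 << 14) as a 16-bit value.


24372 & ~(1 << 14) = 7988

7988


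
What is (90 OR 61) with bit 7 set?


Step 1: 90 | 61 = 127
Step 2: 127 | (1 << 7) = 127 | 128 = 255

255


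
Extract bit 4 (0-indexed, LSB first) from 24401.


0b101111101010001, position 4 = 1

1


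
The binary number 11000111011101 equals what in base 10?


11000111011101 in decimal = 12765

12765


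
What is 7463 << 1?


0b1110100100111 << 1 = 0b11101001001110 = 14926

14926


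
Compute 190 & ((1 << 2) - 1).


190 & 3 = 2

2


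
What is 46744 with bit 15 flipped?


46744 ^ (1 << 15) = 46744 ^ 32768 = 13976

13976


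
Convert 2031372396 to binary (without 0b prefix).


2031372396 = 1111001000101000100100001101100 in binary

1111001000101000100100001101100


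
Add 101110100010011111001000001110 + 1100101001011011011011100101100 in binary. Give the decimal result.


101110100010011111001000001110 + 1100101001011011011011100101100 = 10010011101101111010100100111010 = 2478287162

2478287162


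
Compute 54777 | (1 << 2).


54777 | (1 << 2) = 54777 | 4 = 54781

54781


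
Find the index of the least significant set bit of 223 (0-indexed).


0b11011111. Lowest set bit at position 0

0


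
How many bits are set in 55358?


0b1101100000111110 has 9 set bits

9


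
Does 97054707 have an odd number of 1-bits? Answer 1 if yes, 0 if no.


0b101110010001110111111110011 has 18 ones => parity 0

0


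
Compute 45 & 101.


0b101101 & 0b1100101 = 0b100101 = 37

37


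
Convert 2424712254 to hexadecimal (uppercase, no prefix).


2424712254 = 90862C3E hex

90862C3E


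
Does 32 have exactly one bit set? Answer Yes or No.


0b100000. Only one bit set => Yes

Yes


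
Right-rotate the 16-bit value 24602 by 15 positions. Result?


Rotate 0b110000000011010 right by 15 (16-bit) = 0b1100000000110100 = 49204

49204


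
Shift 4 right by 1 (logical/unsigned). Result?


0b100 >> 1 = 0b10 = 2

2


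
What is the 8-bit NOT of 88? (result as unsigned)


~0b1011000 = 0b10100111 = 167 (8-bit unsigned)

167


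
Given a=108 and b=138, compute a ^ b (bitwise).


108 ^ 138 = 230

230


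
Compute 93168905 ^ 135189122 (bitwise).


0b101100011011010010100001001 ^ 0b1000000011101101001010000010 = 0b1101100000110111011110001011 = 226719627

226719627


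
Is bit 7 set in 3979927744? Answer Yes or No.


0b11101101001110001110000011000000, bit 7 = 1. Yes

Yes


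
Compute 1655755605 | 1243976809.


0b1100010101100001101001101010101 | 0b1001010001001011001010001101001 = 0b1101010101101011101011101111101 = 1790302077

1790302077


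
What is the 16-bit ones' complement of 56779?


56779 ^ 65535 = 8756

8756


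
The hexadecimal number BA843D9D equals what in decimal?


BA843D9D hex = 3129228701 decimal

3129228701


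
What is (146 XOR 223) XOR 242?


Step 1: 146 ^ 223 = 77
Step 2: 77 ^ 242 = 191

191


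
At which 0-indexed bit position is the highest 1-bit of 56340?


0b1101110000010100. Highest set bit at position 15

15


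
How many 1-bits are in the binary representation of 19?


0b10011 has 3 set bits

3


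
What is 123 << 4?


0b1111011 << 4 = 0b11110110000 = 1968

1968


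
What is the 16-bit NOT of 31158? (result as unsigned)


~0b111100110110110 = 0b1000011001001001 = 34377 (16-bit unsigned)

34377


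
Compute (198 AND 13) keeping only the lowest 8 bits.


Step 1: 198 & 13 = 4
Step 2: 4 & 255 = 4

4


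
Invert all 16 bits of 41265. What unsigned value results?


41265 ^ 65535 = 24270

24270


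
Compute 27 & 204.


0b11011 & 0b11001100 = 0b1000 = 8

8


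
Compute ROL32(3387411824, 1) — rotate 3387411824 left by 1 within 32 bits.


Rotate 0b11001001111001111100110101110000 left by 1 (32-bit) = 0b10010011110011111001101011100001 = 2479856353

2479856353


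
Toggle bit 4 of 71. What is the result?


71 ^ (1 << 4) = 71 ^ 16 = 87

87


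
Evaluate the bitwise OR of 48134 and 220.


0b1011110000000110 | 0b11011100 = 0b1011110011011110 = 48350

48350


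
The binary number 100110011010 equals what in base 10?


100110011010 in decimal = 2458

2458


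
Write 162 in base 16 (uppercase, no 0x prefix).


162 = A2 hex

A2


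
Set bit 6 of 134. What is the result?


134 | (1 << 6) = 134 | 64 = 198

198


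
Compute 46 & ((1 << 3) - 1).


46 & 7 = 6

6


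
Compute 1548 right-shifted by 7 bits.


0b11000001100 >> 7 = 0b1100 = 12

12


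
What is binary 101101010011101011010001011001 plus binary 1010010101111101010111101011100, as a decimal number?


101101010011101011010001011001 + 1010010101111101010111101011100 = 10000000000011010110001110110101 = 2148361141

2148361141


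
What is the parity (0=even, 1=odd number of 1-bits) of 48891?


0b1011111011111011 has 13 ones => parity 1

1


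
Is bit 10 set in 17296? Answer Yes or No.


0b100001110010000, bit 10 = 0. No

No


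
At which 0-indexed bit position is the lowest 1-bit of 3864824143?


0b11100110010111001000100101001111. Lowest set bit at position 0

0


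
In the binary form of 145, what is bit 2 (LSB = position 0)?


0b10010001, position 2 = 0

0


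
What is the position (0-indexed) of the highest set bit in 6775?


0b1101001110111. Highest set bit at position 12

12


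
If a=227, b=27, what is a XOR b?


227 ^ 27 = 248

248


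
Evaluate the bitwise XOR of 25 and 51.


0b11001 ^ 0b110011 = 0b101010 = 42

42


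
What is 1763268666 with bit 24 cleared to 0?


1763268666 & ~(1 << 24) = 1746491450

1746491450


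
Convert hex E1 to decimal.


E1 hex = 225 decimal

225


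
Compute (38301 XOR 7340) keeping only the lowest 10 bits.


Step 1: 38301 ^ 7340 = 35121
Step 2: 35121 & 1023 = 305

305


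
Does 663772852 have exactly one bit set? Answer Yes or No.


0b100111100100000101111010110100. Multiple bits set => No

No


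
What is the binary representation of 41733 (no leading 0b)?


41733 = 1010001100000101 in binary

1010001100000101


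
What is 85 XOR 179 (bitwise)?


0b1010101 ^ 0b10110011 = 0b11100110 = 230

230


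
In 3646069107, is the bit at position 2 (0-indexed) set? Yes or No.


0b11011001010100101001100101110011, bit 2 = 0. No

No


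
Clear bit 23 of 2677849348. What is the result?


2677849348 & ~(1 << 23) = 2669460740

2669460740


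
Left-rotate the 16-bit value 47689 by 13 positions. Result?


Rotate 0b1011101001001001 left by 13 (16-bit) = 0b11011101001001 = 14153

14153


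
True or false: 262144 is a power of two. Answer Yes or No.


0b1000000000000000000. Only one bit set => Yes

Yes


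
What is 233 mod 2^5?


233 & 31 = 9

9


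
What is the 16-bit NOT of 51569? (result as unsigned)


~0b1100100101110001 = 0b11011010001110 = 13966 (16-bit unsigned)

13966


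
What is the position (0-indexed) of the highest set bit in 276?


0b100010100. Highest set bit at position 8

8


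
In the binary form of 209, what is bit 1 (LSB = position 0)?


0b11010001, position 1 = 0

0


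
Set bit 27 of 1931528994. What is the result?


1931528994 | (1 << 27) = 1931528994 | 134217728 = 2065746722

2065746722


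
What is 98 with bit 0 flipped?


98 ^ (1 << 0) = 98 ^ 1 = 99

99


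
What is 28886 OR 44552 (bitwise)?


0b111000011010110 | 0b1010111000001000 = 0b1111111011011110 = 65246

65246


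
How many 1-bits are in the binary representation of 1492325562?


0b1011000111100110001010010111010 has 16 set bits

16


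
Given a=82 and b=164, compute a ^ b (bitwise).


82 ^ 164 = 246

246


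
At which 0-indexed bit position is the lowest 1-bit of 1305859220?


0b1001101110101011101010010010100. Lowest set bit at position 2

2


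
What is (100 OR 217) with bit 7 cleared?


Step 1: 100 | 217 = 253
Step 2: 253 & ~(1 << 7) = 125

125


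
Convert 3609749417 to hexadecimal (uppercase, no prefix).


3609749417 = D72867A9 hex

D72867A9


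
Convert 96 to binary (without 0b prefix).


96 = 1100000 in binary

1100000


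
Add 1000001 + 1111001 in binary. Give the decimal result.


1000001 + 1111001 = 10111010 = 186

186


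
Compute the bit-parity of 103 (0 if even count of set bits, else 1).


0b1100111 has 5 ones => parity 1

1


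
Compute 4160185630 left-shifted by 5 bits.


0b11110111111101110110010100011110 << 5 = 0b1111011111110111011001010001111000000 = 133125940160

133125940160


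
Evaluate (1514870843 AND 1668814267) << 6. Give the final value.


Step 1: 1514870843 & 1668814267 = 1112019003
Step 2: 1112019003 << 6 = 71169216192

71169216192


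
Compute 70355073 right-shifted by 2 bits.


0b100001100011000100010000001 >> 2 = 0b1000011000110001000100000 = 17588768

17588768


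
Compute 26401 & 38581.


0b110011100100001 & 0b1001011010110101 = 0b11000100001 = 1569

1569


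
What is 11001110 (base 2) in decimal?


11001110 in decimal = 206

206


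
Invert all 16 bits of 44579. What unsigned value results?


44579 ^ 65535 = 20956

20956


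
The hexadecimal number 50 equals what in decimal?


50 hex = 80 decimal

80


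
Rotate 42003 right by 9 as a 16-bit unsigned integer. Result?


Rotate 0b1010010000010011 right by 9 (16-bit) = 0b100111010010 = 2514

2514


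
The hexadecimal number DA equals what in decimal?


DA hex = 218 decimal

218


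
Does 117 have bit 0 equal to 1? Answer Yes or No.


0b1110101, bit 0 = 1. Yes

Yes


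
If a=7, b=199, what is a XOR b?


7 ^ 199 = 192

192


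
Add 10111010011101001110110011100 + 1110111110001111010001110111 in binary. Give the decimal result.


10111010011101001110110011100 + 1110111110001111010001110111 = 100110010001111001001000010011 = 642224659

642224659


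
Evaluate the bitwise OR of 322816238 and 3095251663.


0b10011001111011100100011101110 | 0b10111000011111011100101011001111 = 0b10111011011111011100101011101111 = 3145583343

3145583343


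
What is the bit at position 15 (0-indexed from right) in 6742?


0b1101001010110, position 15 = 0

0


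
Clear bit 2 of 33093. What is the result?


33093 & ~(1 << 2) = 33089

33089


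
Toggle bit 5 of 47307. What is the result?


47307 ^ (1 << 5) = 47307 ^ 32 = 47339

47339


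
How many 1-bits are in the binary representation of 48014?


0b1011101110001110 has 10 set bits

10


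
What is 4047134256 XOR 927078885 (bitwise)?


0b11110001001110100101111000110000 ^ 0b110111010000100001100111100101 = 0b11000110011110000100011111010101 = 3329771477

3329771477


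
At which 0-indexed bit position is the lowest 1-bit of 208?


0b11010000. Lowest set bit at position 4

4


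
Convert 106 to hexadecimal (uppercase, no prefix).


106 = 6A hex

6A


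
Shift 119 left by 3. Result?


0b1110111 << 3 = 0b1110111000 = 952

952


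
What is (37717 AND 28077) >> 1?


Step 1: 37717 & 28077 = 261
Step 2: 261 >> 1 = 130

130


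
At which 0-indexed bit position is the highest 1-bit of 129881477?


0b111101111011101010110000101. Highest set bit at position 26

26


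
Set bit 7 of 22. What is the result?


22 | (1 << 7) = 22 | 128 = 150

150


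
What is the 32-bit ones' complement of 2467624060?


2467624060 ^ 4294967295 = 1827343235

1827343235


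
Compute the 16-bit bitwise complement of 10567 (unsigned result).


~0b10100101000111 = 0b1101011010111000 = 54968 (16-bit unsigned)

54968


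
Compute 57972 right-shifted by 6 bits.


0b1110001001110100 >> 6 = 0b1110001001 = 905

905


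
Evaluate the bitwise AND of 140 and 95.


0b10001100 & 0b1011111 = 0b1100 = 12

12


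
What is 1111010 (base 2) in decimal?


1111010 in decimal = 122

122


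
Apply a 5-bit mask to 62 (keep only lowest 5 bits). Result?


62 & 31 = 30

30


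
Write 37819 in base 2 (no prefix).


37819 = 1001001110111011 in binary

1001001110111011


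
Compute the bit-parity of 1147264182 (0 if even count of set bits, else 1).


0b1000100011000011101110010110110 has 15 ones => parity 1

1


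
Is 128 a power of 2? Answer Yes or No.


0b10000000. Only one bit set => Yes

Yes


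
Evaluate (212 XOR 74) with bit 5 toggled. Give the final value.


Step 1: 212 ^ 74 = 158
Step 2: 158 ^ (1 << 5) = 158 ^ 32 = 190

190


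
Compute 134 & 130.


0b10000110 & 0b10000010 = 0b10000010 = 130

130


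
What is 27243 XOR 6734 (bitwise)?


0b110101001101011 ^ 0b1101001001110 = 0b111000000100101 = 28709

28709


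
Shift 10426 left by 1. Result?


0b10100010111010 << 1 = 0b101000101110100 = 20852

20852


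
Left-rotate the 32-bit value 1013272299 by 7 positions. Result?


Rotate 0b111100011001010100111011101011 left by 7 (32-bit) = 0b110010101001110111010110011110 = 849835422

849835422


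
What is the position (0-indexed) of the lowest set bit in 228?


0b11100100. Lowest set bit at position 2

2


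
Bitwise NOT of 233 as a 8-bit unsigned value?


~0b11101001 = 0b10110 = 22 (8-bit unsigned)

22


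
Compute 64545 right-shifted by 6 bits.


0b1111110000100001 >> 6 = 0b1111110000 = 1008

1008


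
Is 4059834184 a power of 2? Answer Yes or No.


0b11110001111111000010011101001000. Multiple bits set => No

No


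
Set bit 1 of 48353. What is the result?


48353 | (1 << 1) = 48353 | 2 = 48355

48355


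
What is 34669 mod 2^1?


34669 & 1 = 1

1


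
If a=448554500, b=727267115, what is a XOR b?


448554500 ^ 727267115 = 837112111

837112111


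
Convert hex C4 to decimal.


C4 hex = 196 decimal

196


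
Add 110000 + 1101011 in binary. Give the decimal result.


110000 + 1101011 = 10011011 = 155

155


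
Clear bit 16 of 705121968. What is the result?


705121968 & ~(1 << 16) = 705056432

705056432


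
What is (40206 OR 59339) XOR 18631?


Step 1: 40206 | 59339 = 65487
Step 2: 65487 ^ 18631 = 46856

46856


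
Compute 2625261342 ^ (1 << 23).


2625261342 ^ (1 << 23) = 2625261342 ^ 8388608 = 2633649950

2633649950


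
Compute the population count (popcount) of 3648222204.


0b11011001011100110111001111111100 has 21 set bits

21


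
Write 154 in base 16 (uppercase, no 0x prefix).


154 = 9A hex

9A


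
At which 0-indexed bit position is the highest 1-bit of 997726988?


0b111011011110000001101100001100. Highest set bit at position 29

29


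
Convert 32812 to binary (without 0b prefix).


32812 = 1000000000101100 in binary

1000000000101100


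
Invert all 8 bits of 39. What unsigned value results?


39 ^ 255 = 216

216


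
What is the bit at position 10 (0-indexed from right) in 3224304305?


0b11000000001011101111101010110001, position 10 = 0

0


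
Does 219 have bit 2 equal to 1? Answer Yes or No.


0b11011011, bit 2 = 0. No

No


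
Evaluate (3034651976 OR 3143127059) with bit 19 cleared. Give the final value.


Step 1: 3034651976 | 3143127059 = 3220790619
Step 2: 3220790619 & ~(1 << 19) = 3220266331

3220266331


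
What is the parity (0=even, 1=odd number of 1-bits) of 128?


0b10000000 has 1 ones => parity 1

1


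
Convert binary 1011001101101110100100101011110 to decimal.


1011001101101110100100101011110 in decimal = 1505184094

1505184094


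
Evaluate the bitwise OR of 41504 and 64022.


0b1010001000100000 | 0b1111101000010110 = 0b1111101000110110 = 64054

64054


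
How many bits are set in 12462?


0b11000010101110 has 7 set bits

7


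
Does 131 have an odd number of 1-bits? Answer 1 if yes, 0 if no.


0b10000011 has 3 ones => parity 1

1


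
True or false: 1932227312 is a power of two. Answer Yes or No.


0b1110011001010110111001011110000. Multiple bits set => No

No


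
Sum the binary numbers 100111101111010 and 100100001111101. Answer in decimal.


100111101111010 + 100100001111101 = 1001011111110111 = 38903

38903


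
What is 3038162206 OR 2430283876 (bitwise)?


0b10110101000101101010110100011110 | 0b10010000110110110011000001100100 = 0b10110101110111111011110101111110 = 3051339134

3051339134


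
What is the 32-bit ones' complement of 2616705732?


2616705732 ^ 4294967295 = 1678261563

1678261563


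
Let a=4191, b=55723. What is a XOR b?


4191 ^ 55723 = 51700

51700


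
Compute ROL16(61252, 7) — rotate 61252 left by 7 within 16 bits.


Rotate 0b1110111101000100 left by 7 (16-bit) = 0b1010001001110111 = 41591

41591


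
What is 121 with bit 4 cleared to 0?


121 & ~(1 << 4) = 105

105


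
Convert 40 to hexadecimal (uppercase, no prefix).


40 = 28 hex

28


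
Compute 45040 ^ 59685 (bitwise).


0b1010111111110000 ^ 0b1110100100100101 = 0b100011011010101 = 18133

18133


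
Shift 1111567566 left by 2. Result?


0b1000010010000010010110011001110 << 2 = 0b100001001000001001011001100111000 = 4446270264

4446270264


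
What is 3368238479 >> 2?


0b11001000110000110011110110001111 >> 2 = 0b110010001100001100111101100011 = 842059619

842059619


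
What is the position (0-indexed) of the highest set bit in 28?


0b11100. Highest set bit at position 4

4


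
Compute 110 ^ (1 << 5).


110 ^ (1 << 5) = 110 ^ 32 = 78

78


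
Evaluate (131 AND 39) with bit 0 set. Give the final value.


Step 1: 131 & 39 = 3
Step 2: 3 | (1 << 0) = 3 | 1 = 3

3


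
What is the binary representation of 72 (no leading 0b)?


72 = 1001000 in binary

1001000


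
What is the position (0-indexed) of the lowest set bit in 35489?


0b1000101010100001. Lowest set bit at position 0

0


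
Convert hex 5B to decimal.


5B hex = 91 decimal

91


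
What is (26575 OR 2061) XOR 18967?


Step 1: 26575 | 2061 = 28623
Step 2: 28623 ^ 18967 = 9688

9688


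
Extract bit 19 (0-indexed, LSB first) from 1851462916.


0b1101110010110110001010100000100, position 19 = 1

1


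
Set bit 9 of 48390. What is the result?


48390 | (1 << 9) = 48390 | 512 = 48902

48902


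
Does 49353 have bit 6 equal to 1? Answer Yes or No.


0b1100000011001001, bit 6 = 1. Yes

Yes


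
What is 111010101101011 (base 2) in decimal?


111010101101011 in decimal = 30059

30059


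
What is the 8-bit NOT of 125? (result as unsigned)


~0b1111101 = 0b10000010 = 130 (8-bit unsigned)

130


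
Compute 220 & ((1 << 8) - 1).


220 & 255 = 220

220


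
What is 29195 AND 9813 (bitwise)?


0b111001000001011 & 0b10011001010101 = 0b10001000000001 = 8705

8705


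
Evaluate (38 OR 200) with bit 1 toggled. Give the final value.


Step 1: 38 | 200 = 238
Step 2: 238 ^ (1 << 1) = 238 ^ 2 = 236

236


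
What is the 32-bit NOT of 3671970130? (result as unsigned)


~0b11011010110111011101000101010010 = 0b100101001000100010111010101101 = 622997165 (32-bit unsigned)

622997165


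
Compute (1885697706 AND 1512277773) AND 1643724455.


Step 1: 1885697706 & 1512277773 = 1344341512
Step 2: 1344341512 & 1643724455 = 1075906048

1075906048


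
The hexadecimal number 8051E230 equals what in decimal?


8051E230 hex = 2152849968 decimal

2152849968


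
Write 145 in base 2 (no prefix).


145 = 10010001 in binary

10010001


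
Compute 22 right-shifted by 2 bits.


0b10110 >> 2 = 0b101 = 5

5


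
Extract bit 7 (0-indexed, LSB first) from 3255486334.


0b11000010000010101100011101111110, position 7 = 0

0


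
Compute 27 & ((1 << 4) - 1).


27 & 15 = 11

11


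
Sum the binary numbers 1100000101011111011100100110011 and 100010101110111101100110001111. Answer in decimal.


1100000101011111011100100110011 + 100010101110111101100110001111 = 10000011011010111001001011000010 = 2204865218

2204865218


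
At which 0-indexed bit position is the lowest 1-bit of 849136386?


0b110010100111001100101100000010. Lowest set bit at position 1

1


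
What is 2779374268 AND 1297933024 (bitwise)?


0b10100101101010011110001010111100 & 0b1001101010111001110001011100000 = 0b101000010001110001010100000 = 84468384

84468384


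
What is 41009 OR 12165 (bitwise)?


0b1010000000110001 | 0b10111110000101 = 0b1010111110110101 = 44981

44981


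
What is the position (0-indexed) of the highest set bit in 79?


0b1001111. Highest set bit at position 6

6


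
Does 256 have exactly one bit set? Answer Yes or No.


0b100000000. Only one bit set => Yes

Yes


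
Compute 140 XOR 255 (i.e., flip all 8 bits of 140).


140 ^ 255 = 115

115


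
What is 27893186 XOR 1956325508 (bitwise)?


0b1101010011001110111000010 ^ 0b1110100100110110010100010000100 = 0b1110101001100101011010101000110 = 1966257478

1966257478


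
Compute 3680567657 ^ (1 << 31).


3680567657 ^ (1 << 31) = 3680567657 ^ 2147483648 = 1533084009

1533084009


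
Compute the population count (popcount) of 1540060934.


0b1011011110010110111011100000110 has 18 set bits

18


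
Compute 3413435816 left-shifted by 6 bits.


0b11001011011101001110010110101000 << 6 = 0b11001011011101001110010110101000000000 = 218459892224

218459892224


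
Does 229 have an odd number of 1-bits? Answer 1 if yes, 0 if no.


0b11100101 has 5 ones => parity 1

1


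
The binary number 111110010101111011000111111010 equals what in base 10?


111110010101111011000111111010 in decimal = 1045934586

1045934586


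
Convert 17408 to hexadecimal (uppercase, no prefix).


17408 = 4400 hex

4400


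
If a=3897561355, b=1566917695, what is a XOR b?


3897561355 ^ 1566917695 = 3040171316

3040171316


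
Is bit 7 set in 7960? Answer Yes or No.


0b1111100011000, bit 7 = 0. No

No


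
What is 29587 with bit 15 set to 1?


29587 | (1 << 15) = 29587 | 32768 = 62355

62355


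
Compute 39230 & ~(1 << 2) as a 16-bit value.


39230 & ~(1 << 2) = 39226

39226


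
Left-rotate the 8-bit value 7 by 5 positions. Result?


Rotate 0b111 left by 5 (8-bit) = 0b11100000 = 224

224


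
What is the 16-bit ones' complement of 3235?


3235 ^ 65535 = 62300

62300


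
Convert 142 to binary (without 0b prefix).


142 = 10001110 in binary

10001110


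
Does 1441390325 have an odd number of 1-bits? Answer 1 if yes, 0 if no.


0b1010101111010011101111011110101 has 21 ones => parity 1

1


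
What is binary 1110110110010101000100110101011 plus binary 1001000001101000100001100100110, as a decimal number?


1110110110010101000100110101011 + 1001000001101000100001100100110 = 10111110111111101100110011010001 = 3204369617

3204369617


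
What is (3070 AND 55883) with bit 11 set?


Step 1: 3070 & 55883 = 2634
Step 2: 2634 | (1 << 11) = 2634 | 2048 = 2634

2634


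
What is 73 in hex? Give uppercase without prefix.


73 = 49 hex

49


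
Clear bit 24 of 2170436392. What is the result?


2170436392 & ~(1 << 24) = 2153659176

2153659176


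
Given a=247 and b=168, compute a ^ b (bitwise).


247 ^ 168 = 95

95


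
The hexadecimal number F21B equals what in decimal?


F21B hex = 61979 decimal

61979


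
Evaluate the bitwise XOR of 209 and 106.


0b11010001 ^ 0b1101010 = 0b10111011 = 187

187


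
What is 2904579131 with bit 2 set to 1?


2904579131 | (1 << 2) = 2904579131 | 4 = 2904579135

2904579135


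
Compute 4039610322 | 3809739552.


0b11110000110001111000111111010010 | 0b11100011000101000000001100100000 = 0b11110011110101111000111111110010 = 4090990578

4090990578


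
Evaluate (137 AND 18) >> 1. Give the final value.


Step 1: 137 & 18 = 0
Step 2: 0 >> 1 = 0

0


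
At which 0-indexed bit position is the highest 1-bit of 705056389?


0b101010000001100100111010000101. Highest set bit at position 29

29


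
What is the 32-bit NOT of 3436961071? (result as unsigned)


~0b11001100110110111101110100101111 = 0b110011001001000010001011010000 = 858006224 (32-bit unsigned)

858006224


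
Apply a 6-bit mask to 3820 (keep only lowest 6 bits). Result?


3820 & 63 = 44

44


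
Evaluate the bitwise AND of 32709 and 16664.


0b111111111000101 & 0b100000100011000 = 0b100000100000000 = 16640

16640


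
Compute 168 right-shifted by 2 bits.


0b10101000 >> 2 = 0b101010 = 42

42


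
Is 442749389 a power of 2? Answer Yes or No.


0b11010011000111101000111001101. Multiple bits set => No

No


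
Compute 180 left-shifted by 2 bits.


0b10110100 << 2 = 0b1011010000 = 720

720


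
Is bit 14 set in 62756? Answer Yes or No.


0b1111010100100100, bit 14 = 1. Yes

Yes


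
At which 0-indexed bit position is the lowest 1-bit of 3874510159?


0b11100110111100000101010101001111. Lowest set bit at position 0

0


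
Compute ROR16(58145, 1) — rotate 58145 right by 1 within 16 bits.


Rotate 0b1110001100100001 right by 1 (16-bit) = 0b1111000110010000 = 61840

61840


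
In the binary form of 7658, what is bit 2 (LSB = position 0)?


0b1110111101010, position 2 = 0

0


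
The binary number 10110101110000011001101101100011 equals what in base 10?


10110101110000011001101101100011 in decimal = 3049364323

3049364323


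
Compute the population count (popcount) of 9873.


0b10011010010001 has 6 set bits

6


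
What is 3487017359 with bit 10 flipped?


3487017359 ^ (1 << 10) = 3487017359 ^ 1024 = 3487018383

3487018383


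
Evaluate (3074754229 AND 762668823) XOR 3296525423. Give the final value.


Step 1: 3074754229 & 762668823 = 625280533
Step 2: 625280533 ^ 3296525423 = 3778673274

3778673274


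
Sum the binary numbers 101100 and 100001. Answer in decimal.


101100 + 100001 = 1001101 = 77

77


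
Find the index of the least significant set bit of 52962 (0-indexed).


0b1100111011100010. Lowest set bit at position 1

1


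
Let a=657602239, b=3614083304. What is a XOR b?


657602239 ^ 3614083304 = 4032347735

4032347735


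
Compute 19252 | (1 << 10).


19252 | (1 << 10) = 19252 | 1024 = 20276

20276


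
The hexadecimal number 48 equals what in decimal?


48 hex = 72 decimal

72


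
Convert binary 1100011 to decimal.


1100011 in decimal = 99

99


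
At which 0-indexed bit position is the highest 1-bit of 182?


0b10110110. Highest set bit at position 7

7


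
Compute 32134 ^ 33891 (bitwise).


0b111110110000110 ^ 0b1000010001100011 = 0b1111100111100101 = 63973

63973


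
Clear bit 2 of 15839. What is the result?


15839 & ~(1 << 2) = 15835

15835


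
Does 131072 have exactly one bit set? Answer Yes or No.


0b100000000000000000. Only one bit set => Yes

Yes


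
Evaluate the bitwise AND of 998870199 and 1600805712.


0b111011100010011000110010110111 & 0b1011111011010100101101101010000 = 0b11011000010000000100000010000 = 453511184

453511184


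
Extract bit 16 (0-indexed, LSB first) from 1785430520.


0b1101010011010111000000111111000, position 16 = 1

1


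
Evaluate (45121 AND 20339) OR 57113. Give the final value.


Step 1: 45121 & 20339 = 65
Step 2: 65 | 57113 = 57177

57177


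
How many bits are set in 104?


0b1101000 has 3 set bits

3


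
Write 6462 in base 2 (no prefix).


6462 = 1100100111110 in binary

1100100111110


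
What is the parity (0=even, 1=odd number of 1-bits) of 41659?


0b1010001010111011 has 9 ones => parity 1

1


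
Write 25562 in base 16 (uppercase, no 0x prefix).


25562 = 63DA hex

63DA


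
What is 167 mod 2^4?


167 & 15 = 7

7


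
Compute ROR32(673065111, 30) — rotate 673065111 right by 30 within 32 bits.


Rotate 0b101000000111100010100010010111 right by 30 (32-bit) = 0b10100000011110001010001001011100 = 2692260444

2692260444


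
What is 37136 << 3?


0b1001000100010000 << 3 = 0b1001000100010000000 = 297088

297088


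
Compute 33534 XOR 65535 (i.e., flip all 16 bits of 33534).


33534 ^ 65535 = 32001

32001


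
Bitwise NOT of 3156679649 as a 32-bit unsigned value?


~0b10111100001001110001101111100001 = 0b1000011110110001110010000011110 = 1138287646 (32-bit unsigned)

1138287646


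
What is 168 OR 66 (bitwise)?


0b10101000 | 0b1000010 = 0b11101010 = 234

234


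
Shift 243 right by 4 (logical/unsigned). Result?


0b11110011 >> 4 = 0b1111 = 15

15


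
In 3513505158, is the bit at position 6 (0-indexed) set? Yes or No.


0b11010001011010111101010110000110, bit 6 = 0. No

No


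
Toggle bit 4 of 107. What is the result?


107 ^ (1 << 4) = 107 ^ 16 = 123

123


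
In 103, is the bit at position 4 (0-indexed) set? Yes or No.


0b1100111, bit 4 = 0. No

No


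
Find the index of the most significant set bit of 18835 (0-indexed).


0b100100110010011. Highest set bit at position 14

14


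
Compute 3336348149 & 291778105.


0b11000110110111001010000111110101 & 0b10001011001000010111000111001 = 0b10001000010000000110001 = 4464689

4464689
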